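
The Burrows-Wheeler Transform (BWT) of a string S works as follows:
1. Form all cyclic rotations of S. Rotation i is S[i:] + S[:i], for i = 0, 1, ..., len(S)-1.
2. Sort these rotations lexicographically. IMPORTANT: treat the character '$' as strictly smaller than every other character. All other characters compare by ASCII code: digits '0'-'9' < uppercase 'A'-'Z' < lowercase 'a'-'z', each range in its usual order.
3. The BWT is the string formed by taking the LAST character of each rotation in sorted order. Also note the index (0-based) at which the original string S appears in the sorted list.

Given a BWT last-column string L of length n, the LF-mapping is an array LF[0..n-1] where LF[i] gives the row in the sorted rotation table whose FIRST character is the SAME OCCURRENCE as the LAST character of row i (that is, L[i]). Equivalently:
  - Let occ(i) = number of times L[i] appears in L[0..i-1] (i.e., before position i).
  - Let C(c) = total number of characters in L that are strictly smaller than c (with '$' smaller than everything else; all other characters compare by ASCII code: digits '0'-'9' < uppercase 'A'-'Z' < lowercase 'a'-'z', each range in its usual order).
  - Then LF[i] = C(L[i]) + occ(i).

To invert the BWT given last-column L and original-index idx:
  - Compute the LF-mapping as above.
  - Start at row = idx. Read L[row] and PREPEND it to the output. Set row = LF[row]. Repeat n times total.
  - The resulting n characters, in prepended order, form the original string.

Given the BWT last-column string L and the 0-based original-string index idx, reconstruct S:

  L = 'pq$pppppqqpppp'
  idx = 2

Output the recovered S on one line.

LF mapping: 1 11 0 2 3 4 5 6 12 13 7 8 9 10
Walk LF starting at row 2, prepending L[row]:
  step 1: row=2, L[2]='$', prepend. Next row=LF[2]=0
  step 2: row=0, L[0]='p', prepend. Next row=LF[0]=1
  step 3: row=1, L[1]='q', prepend. Next row=LF[1]=11
  step 4: row=11, L[11]='p', prepend. Next row=LF[11]=8
  step 5: row=8, L[8]='q', prepend. Next row=LF[8]=12
  step 6: row=12, L[12]='p', prepend. Next row=LF[12]=9
  step 7: row=9, L[9]='q', prepend. Next row=LF[9]=13
  step 8: row=13, L[13]='p', prepend. Next row=LF[13]=10
  step 9: row=10, L[10]='p', prepend. Next row=LF[10]=7
  step 10: row=7, L[7]='p', prepend. Next row=LF[7]=6
  step 11: row=6, L[6]='p', prepend. Next row=LF[6]=5
  step 12: row=5, L[5]='p', prepend. Next row=LF[5]=4
  step 13: row=4, L[4]='p', prepend. Next row=LF[4]=3
  step 14: row=3, L[3]='p', prepend. Next row=LF[3]=2
Reversed output: pppppppqpqpqp$

Answer: pppppppqpqpqp$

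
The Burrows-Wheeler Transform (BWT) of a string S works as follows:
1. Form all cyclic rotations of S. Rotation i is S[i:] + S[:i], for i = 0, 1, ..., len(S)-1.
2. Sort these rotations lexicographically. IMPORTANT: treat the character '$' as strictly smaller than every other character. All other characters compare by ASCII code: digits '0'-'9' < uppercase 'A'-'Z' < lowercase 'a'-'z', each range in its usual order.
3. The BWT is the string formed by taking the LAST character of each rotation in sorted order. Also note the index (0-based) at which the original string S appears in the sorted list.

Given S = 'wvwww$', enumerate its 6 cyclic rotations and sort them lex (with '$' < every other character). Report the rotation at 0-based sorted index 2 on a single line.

Answer: w$wvww

Derivation:
All 6 rotations (rotation i = S[i:]+S[:i]):
  rot[0] = wvwww$
  rot[1] = vwww$w
  rot[2] = www$wv
  rot[3] = ww$wvw
  rot[4] = w$wvww
  rot[5] = $wvwww
Sorted (with $ < everything):
  sorted[0] = $wvwww
  sorted[1] = vwww$w
  sorted[2] = w$wvww
  sorted[3] = wvwww$
  sorted[4] = ww$wvw
  sorted[5] = www$wv
sorted[2] = w$wvww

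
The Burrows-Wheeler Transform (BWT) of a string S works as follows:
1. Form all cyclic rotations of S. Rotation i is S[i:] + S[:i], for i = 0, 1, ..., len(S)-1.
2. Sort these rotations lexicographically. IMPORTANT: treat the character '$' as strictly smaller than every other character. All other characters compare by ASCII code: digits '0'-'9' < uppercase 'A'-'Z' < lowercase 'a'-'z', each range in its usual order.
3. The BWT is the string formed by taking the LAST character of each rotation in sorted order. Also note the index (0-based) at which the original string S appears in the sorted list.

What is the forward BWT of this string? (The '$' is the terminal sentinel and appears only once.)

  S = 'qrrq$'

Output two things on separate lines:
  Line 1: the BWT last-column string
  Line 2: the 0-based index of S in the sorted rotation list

Answer: qr$rq
2

Derivation:
All 5 rotations (rotation i = S[i:]+S[:i]):
  rot[0] = qrrq$
  rot[1] = rrq$q
  rot[2] = rq$qr
  rot[3] = q$qrr
  rot[4] = $qrrq
Sorted (with $ < everything):
  sorted[0] = $qrrq  (last char: 'q')
  sorted[1] = q$qrr  (last char: 'r')
  sorted[2] = qrrq$  (last char: '$')
  sorted[3] = rq$qr  (last char: 'r')
  sorted[4] = rrq$q  (last char: 'q')
Last column: qr$rq
Original string S is at sorted index 2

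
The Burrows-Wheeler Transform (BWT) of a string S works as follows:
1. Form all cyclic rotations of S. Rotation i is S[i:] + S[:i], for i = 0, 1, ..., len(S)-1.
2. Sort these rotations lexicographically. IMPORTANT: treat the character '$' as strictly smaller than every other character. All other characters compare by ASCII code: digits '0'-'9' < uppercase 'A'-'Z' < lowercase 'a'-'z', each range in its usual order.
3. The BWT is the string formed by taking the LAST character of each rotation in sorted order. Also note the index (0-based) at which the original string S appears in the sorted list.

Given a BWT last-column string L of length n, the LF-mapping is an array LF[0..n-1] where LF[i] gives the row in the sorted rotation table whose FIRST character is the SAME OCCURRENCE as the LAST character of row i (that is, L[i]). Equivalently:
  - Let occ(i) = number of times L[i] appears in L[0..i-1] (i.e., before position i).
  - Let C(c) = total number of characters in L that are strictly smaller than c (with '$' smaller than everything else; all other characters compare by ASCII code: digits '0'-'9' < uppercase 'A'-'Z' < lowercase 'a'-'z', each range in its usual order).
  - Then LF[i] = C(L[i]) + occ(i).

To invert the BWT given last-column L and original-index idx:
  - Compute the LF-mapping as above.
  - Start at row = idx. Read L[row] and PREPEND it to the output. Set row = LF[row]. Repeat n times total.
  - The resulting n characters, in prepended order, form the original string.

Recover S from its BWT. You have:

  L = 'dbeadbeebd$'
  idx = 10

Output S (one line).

Answer: ededbebabd$

Derivation:
LF mapping: 5 2 8 1 6 3 9 10 4 7 0
Walk LF starting at row 10, prepending L[row]:
  step 1: row=10, L[10]='$', prepend. Next row=LF[10]=0
  step 2: row=0, L[0]='d', prepend. Next row=LF[0]=5
  step 3: row=5, L[5]='b', prepend. Next row=LF[5]=3
  step 4: row=3, L[3]='a', prepend. Next row=LF[3]=1
  step 5: row=1, L[1]='b', prepend. Next row=LF[1]=2
  step 6: row=2, L[2]='e', prepend. Next row=LF[2]=8
  step 7: row=8, L[8]='b', prepend. Next row=LF[8]=4
  step 8: row=4, L[4]='d', prepend. Next row=LF[4]=6
  step 9: row=6, L[6]='e', prepend. Next row=LF[6]=9
  step 10: row=9, L[9]='d', prepend. Next row=LF[9]=7
  step 11: row=7, L[7]='e', prepend. Next row=LF[7]=10
Reversed output: ededbebabd$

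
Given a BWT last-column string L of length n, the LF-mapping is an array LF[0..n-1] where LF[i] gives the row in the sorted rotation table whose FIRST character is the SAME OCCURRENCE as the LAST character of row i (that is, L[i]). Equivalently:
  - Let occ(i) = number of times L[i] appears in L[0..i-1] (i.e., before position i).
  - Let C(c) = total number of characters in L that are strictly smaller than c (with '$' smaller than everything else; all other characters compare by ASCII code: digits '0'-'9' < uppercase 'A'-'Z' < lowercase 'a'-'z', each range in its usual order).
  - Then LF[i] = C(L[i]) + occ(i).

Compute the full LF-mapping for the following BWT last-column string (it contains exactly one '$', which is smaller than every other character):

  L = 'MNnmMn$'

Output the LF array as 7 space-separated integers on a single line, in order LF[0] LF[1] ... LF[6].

Answer: 1 3 5 4 2 6 0

Derivation:
Char counts: '$':1, 'M':2, 'N':1, 'm':1, 'n':2
C (first-col start): C('$')=0, C('M')=1, C('N')=3, C('m')=4, C('n')=5
L[0]='M': occ=0, LF[0]=C('M')+0=1+0=1
L[1]='N': occ=0, LF[1]=C('N')+0=3+0=3
L[2]='n': occ=0, LF[2]=C('n')+0=5+0=5
L[3]='m': occ=0, LF[3]=C('m')+0=4+0=4
L[4]='M': occ=1, LF[4]=C('M')+1=1+1=2
L[5]='n': occ=1, LF[5]=C('n')+1=5+1=6
L[6]='$': occ=0, LF[6]=C('$')+0=0+0=0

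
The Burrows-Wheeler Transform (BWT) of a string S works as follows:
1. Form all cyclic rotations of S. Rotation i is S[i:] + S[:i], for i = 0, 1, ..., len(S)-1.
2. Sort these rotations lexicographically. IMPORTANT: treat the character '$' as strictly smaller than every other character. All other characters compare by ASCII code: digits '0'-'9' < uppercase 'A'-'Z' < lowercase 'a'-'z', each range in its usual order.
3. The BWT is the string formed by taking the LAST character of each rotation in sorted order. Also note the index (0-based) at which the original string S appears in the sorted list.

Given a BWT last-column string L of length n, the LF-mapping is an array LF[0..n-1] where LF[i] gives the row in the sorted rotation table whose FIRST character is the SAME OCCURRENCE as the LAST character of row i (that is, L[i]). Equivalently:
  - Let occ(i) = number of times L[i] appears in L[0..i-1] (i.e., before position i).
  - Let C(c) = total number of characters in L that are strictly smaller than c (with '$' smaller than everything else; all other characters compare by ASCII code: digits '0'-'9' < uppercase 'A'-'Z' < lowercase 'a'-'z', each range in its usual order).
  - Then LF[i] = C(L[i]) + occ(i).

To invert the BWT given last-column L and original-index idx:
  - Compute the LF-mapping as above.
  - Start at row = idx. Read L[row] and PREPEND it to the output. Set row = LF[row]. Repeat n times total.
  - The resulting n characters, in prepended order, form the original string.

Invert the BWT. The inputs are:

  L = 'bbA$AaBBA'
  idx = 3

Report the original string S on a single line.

Answer: AbAABaBb$

Derivation:
LF mapping: 7 8 1 0 2 6 4 5 3
Walk LF starting at row 3, prepending L[row]:
  step 1: row=3, L[3]='$', prepend. Next row=LF[3]=0
  step 2: row=0, L[0]='b', prepend. Next row=LF[0]=7
  step 3: row=7, L[7]='B', prepend. Next row=LF[7]=5
  step 4: row=5, L[5]='a', prepend. Next row=LF[5]=6
  step 5: row=6, L[6]='B', prepend. Next row=LF[6]=4
  step 6: row=4, L[4]='A', prepend. Next row=LF[4]=2
  step 7: row=2, L[2]='A', prepend. Next row=LF[2]=1
  step 8: row=1, L[1]='b', prepend. Next row=LF[1]=8
  step 9: row=8, L[8]='A', prepend. Next row=LF[8]=3
Reversed output: AbAABaBb$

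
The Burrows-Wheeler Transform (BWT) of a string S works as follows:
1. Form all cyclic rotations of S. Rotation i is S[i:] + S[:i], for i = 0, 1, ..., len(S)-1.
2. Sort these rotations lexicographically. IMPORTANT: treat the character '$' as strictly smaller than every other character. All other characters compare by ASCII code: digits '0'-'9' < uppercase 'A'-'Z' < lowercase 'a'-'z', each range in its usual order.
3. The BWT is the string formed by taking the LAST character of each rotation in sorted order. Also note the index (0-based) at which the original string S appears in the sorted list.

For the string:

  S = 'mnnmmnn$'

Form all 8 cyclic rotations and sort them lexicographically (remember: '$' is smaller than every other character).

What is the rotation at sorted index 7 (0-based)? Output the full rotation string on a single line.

Answer: nnmmnn$m

Derivation:
All 8 rotations (rotation i = S[i:]+S[:i]):
  rot[0] = mnnmmnn$
  rot[1] = nnmmnn$m
  rot[2] = nmmnn$mn
  rot[3] = mmnn$mnn
  rot[4] = mnn$mnnm
  rot[5] = nn$mnnmm
  rot[6] = n$mnnmmn
  rot[7] = $mnnmmnn
Sorted (with $ < everything):
  sorted[0] = $mnnmmnn
  sorted[1] = mmnn$mnn
  sorted[2] = mnn$mnnm
  sorted[3] = mnnmmnn$
  sorted[4] = n$mnnmmn
  sorted[5] = nmmnn$mn
  sorted[6] = nn$mnnmm
  sorted[7] = nnmmnn$m
sorted[7] = nnmmnn$m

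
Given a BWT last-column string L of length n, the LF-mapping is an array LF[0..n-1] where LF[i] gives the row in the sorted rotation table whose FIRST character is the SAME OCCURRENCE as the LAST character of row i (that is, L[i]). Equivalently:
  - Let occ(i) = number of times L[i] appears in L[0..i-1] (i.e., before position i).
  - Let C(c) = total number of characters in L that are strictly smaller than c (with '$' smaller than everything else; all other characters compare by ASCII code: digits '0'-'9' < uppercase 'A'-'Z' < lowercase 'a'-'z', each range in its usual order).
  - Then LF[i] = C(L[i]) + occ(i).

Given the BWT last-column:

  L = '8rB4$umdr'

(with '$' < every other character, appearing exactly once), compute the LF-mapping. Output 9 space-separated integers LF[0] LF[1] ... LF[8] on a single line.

Answer: 2 6 3 1 0 8 5 4 7

Derivation:
Char counts: '$':1, '4':1, '8':1, 'B':1, 'd':1, 'm':1, 'r':2, 'u':1
C (first-col start): C('$')=0, C('4')=1, C('8')=2, C('B')=3, C('d')=4, C('m')=5, C('r')=6, C('u')=8
L[0]='8': occ=0, LF[0]=C('8')+0=2+0=2
L[1]='r': occ=0, LF[1]=C('r')+0=6+0=6
L[2]='B': occ=0, LF[2]=C('B')+0=3+0=3
L[3]='4': occ=0, LF[3]=C('4')+0=1+0=1
L[4]='$': occ=0, LF[4]=C('$')+0=0+0=0
L[5]='u': occ=0, LF[5]=C('u')+0=8+0=8
L[6]='m': occ=0, LF[6]=C('m')+0=5+0=5
L[7]='d': occ=0, LF[7]=C('d')+0=4+0=4
L[8]='r': occ=1, LF[8]=C('r')+1=6+1=7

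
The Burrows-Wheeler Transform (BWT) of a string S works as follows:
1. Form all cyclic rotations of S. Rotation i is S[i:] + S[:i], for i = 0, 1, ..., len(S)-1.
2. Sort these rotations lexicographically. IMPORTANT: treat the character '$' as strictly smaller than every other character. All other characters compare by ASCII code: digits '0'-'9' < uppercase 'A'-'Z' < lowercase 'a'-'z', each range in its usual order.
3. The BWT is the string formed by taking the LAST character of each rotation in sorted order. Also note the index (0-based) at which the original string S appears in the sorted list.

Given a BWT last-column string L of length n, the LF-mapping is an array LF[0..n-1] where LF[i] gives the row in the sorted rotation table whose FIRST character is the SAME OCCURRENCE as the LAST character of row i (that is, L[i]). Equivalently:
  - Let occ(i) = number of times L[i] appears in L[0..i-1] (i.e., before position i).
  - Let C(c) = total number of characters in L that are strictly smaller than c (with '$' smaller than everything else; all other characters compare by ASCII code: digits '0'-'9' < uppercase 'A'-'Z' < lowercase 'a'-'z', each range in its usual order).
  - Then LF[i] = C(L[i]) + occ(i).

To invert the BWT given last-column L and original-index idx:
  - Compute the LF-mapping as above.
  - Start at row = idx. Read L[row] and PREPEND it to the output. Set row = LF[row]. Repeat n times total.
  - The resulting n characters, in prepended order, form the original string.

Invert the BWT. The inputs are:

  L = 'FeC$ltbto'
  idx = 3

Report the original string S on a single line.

Answer: bottleCF$

Derivation:
LF mapping: 2 4 1 0 5 7 3 8 6
Walk LF starting at row 3, prepending L[row]:
  step 1: row=3, L[3]='$', prepend. Next row=LF[3]=0
  step 2: row=0, L[0]='F', prepend. Next row=LF[0]=2
  step 3: row=2, L[2]='C', prepend. Next row=LF[2]=1
  step 4: row=1, L[1]='e', prepend. Next row=LF[1]=4
  step 5: row=4, L[4]='l', prepend. Next row=LF[4]=5
  step 6: row=5, L[5]='t', prepend. Next row=LF[5]=7
  step 7: row=7, L[7]='t', prepend. Next row=LF[7]=8
  step 8: row=8, L[8]='o', prepend. Next row=LF[8]=6
  step 9: row=6, L[6]='b', prepend. Next row=LF[6]=3
Reversed output: bottleCF$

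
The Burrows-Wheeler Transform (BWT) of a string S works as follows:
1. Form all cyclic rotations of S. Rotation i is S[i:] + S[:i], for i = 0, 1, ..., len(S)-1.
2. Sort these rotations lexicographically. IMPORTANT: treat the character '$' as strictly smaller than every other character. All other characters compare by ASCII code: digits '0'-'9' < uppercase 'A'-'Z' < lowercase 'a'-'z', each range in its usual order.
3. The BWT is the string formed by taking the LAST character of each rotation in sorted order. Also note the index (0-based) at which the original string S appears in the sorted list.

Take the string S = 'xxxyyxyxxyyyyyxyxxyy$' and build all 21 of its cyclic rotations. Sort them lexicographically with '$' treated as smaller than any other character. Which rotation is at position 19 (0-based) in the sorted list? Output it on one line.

Answer: yyyyxyxxyy$xxxyyxyxxy

Derivation:
All 21 rotations (rotation i = S[i:]+S[:i]):
  rot[0] = xxxyyxyxxyyyyyxyxxyy$
  rot[1] = xxyyxyxxyyyyyxyxxyy$x
  rot[2] = xyyxyxxyyyyyxyxxyy$xx
  rot[3] = yyxyxxyyyyyxyxxyy$xxx
  rot[4] = yxyxxyyyyyxyxxyy$xxxy
  rot[5] = xyxxyyyyyxyxxyy$xxxyy
  rot[6] = yxxyyyyyxyxxyy$xxxyyx
  rot[7] = xxyyyyyxyxxyy$xxxyyxy
  rot[8] = xyyyyyxyxxyy$xxxyyxyx
  rot[9] = yyyyyxyxxyy$xxxyyxyxx
  rot[10] = yyyyxyxxyy$xxxyyxyxxy
  rot[11] = yyyxyxxyy$xxxyyxyxxyy
  rot[12] = yyxyxxyy$xxxyyxyxxyyy
  rot[13] = yxyxxyy$xxxyyxyxxyyyy
  rot[14] = xyxxyy$xxxyyxyxxyyyyy
  rot[15] = yxxyy$xxxyyxyxxyyyyyx
  rot[16] = xxyy$xxxyyxyxxyyyyyxy
  rot[17] = xyy$xxxyyxyxxyyyyyxyx
  rot[18] = yy$xxxyyxyxxyyyyyxyxx
  rot[19] = y$xxxyyxyxxyyyyyxyxxy
  rot[20] = $xxxyyxyxxyyyyyxyxxyy
Sorted (with $ < everything):
  sorted[0] = $xxxyyxyxxyyyyyxyxxyy
  sorted[1] = xxxyyxyxxyyyyyxyxxyy$
  sorted[2] = xxyy$xxxyyxyxxyyyyyxy
  sorted[3] = xxyyxyxxyyyyyxyxxyy$x
  sorted[4] = xxyyyyyxyxxyy$xxxyyxy
  sorted[5] = xyxxyy$xxxyyxyxxyyyyy
  sorted[6] = xyxxyyyyyxyxxyy$xxxyy
  sorted[7] = xyy$xxxyyxyxxyyyyyxyx
  sorted[8] = xyyxyxxyyyyyxyxxyy$xx
  sorted[9] = xyyyyyxyxxyy$xxxyyxyx
  sorted[10] = y$xxxyyxyxxyyyyyxyxxy
  sorted[11] = yxxyy$xxxyyxyxxyyyyyx
  sorted[12] = yxxyyyyyxyxxyy$xxxyyx
  sorted[13] = yxyxxyy$xxxyyxyxxyyyy
  sorted[14] = yxyxxyyyyyxyxxyy$xxxy
  sorted[15] = yy$xxxyyxyxxyyyyyxyxx
  sorted[16] = yyxyxxyy$xxxyyxyxxyyy
  sorted[17] = yyxyxxyyyyyxyxxyy$xxx
  sorted[18] = yyyxyxxyy$xxxyyxyxxyy
  sorted[19] = yyyyxyxxyy$xxxyyxyxxy
  sorted[20] = yyyyyxyxxyy$xxxyyxyxx
sorted[19] = yyyyxyxxyy$xxxyyxyxxy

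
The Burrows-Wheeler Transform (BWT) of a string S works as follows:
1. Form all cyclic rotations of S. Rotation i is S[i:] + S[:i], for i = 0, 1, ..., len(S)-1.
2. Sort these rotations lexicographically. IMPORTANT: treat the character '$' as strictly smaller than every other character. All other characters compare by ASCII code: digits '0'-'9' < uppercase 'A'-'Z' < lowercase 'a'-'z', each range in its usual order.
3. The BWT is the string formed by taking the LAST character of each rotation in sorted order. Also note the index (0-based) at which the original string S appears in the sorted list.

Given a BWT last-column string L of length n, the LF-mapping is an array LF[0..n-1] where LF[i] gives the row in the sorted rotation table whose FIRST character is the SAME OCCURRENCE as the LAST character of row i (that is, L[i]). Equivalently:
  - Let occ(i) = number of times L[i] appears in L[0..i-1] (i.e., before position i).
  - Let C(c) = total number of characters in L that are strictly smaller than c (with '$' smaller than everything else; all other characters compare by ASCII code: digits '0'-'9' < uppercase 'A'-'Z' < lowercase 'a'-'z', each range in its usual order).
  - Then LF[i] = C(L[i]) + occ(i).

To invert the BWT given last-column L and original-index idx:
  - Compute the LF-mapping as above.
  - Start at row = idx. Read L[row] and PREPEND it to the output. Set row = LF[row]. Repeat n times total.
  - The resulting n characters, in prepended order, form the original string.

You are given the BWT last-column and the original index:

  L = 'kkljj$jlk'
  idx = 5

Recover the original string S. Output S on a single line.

LF mapping: 4 5 7 1 2 0 3 8 6
Walk LF starting at row 5, prepending L[row]:
  step 1: row=5, L[5]='$', prepend. Next row=LF[5]=0
  step 2: row=0, L[0]='k', prepend. Next row=LF[0]=4
  step 3: row=4, L[4]='j', prepend. Next row=LF[4]=2
  step 4: row=2, L[2]='l', prepend. Next row=LF[2]=7
  step 5: row=7, L[7]='l', prepend. Next row=LF[7]=8
  step 6: row=8, L[8]='k', prepend. Next row=LF[8]=6
  step 7: row=6, L[6]='j', prepend. Next row=LF[6]=3
  step 8: row=3, L[3]='j', prepend. Next row=LF[3]=1
  step 9: row=1, L[1]='k', prepend. Next row=LF[1]=5
Reversed output: kjjklljk$

Answer: kjjklljk$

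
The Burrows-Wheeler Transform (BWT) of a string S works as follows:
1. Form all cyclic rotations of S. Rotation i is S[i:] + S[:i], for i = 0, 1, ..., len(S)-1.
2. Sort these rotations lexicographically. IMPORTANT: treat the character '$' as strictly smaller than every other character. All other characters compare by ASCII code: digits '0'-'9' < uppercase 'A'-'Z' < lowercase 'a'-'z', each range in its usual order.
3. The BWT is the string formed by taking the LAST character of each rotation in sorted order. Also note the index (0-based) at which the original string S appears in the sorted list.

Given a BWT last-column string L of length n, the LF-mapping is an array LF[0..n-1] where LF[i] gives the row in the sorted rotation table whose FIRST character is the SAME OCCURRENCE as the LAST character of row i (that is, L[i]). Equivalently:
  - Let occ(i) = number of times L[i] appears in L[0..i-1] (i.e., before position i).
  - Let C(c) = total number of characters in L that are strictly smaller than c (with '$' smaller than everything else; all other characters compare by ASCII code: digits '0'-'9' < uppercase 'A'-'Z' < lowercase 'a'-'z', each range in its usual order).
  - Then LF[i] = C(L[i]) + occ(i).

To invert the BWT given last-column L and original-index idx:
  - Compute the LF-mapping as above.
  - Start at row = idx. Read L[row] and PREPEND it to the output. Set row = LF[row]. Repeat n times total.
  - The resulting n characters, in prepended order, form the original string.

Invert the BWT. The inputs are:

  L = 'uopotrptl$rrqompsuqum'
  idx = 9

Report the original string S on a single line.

LF mapping: 18 4 7 5 16 12 8 17 1 0 13 14 10 6 2 9 15 19 11 20 3
Walk LF starting at row 9, prepending L[row]:
  step 1: row=9, L[9]='$', prepend. Next row=LF[9]=0
  step 2: row=0, L[0]='u', prepend. Next row=LF[0]=18
  step 3: row=18, L[18]='q', prepend. Next row=LF[18]=11
  step 4: row=11, L[11]='r', prepend. Next row=LF[11]=14
  step 5: row=14, L[14]='m', prepend. Next row=LF[14]=2
  step 6: row=2, L[2]='p', prepend. Next row=LF[2]=7
  step 7: row=7, L[7]='t', prepend. Next row=LF[7]=17
  step 8: row=17, L[17]='u', prepend. Next row=LF[17]=19
  step 9: row=19, L[19]='u', prepend. Next row=LF[19]=20
  step 10: row=20, L[20]='m', prepend. Next row=LF[20]=3
  step 11: row=3, L[3]='o', prepend. Next row=LF[3]=5
  step 12: row=5, L[5]='r', prepend. Next row=LF[5]=12
  step 13: row=12, L[12]='q', prepend. Next row=LF[12]=10
  step 14: row=10, L[10]='r', prepend. Next row=LF[10]=13
  step 15: row=13, L[13]='o', prepend. Next row=LF[13]=6
  step 16: row=6, L[6]='p', prepend. Next row=LF[6]=8
  step 17: row=8, L[8]='l', prepend. Next row=LF[8]=1
  step 18: row=1, L[1]='o', prepend. Next row=LF[1]=4
  step 19: row=4, L[4]='t', prepend. Next row=LF[4]=16
  step 20: row=16, L[16]='s', prepend. Next row=LF[16]=15
  step 21: row=15, L[15]='p', prepend. Next row=LF[15]=9
Reversed output: pstolporqromuutpmrqu$

Answer: pstolporqromuutpmrqu$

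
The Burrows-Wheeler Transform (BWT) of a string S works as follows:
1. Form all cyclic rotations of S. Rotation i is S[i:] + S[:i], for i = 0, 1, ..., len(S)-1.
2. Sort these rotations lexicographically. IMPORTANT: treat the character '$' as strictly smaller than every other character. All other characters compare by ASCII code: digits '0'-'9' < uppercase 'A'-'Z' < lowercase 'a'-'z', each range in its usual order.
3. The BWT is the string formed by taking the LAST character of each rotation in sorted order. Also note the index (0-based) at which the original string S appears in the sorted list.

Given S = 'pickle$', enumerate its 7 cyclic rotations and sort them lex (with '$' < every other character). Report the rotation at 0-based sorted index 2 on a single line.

Answer: e$pickl

Derivation:
All 7 rotations (rotation i = S[i:]+S[:i]):
  rot[0] = pickle$
  rot[1] = ickle$p
  rot[2] = ckle$pi
  rot[3] = kle$pic
  rot[4] = le$pick
  rot[5] = e$pickl
  rot[6] = $pickle
Sorted (with $ < everything):
  sorted[0] = $pickle
  sorted[1] = ckle$pi
  sorted[2] = e$pickl
  sorted[3] = ickle$p
  sorted[4] = kle$pic
  sorted[5] = le$pick
  sorted[6] = pickle$
sorted[2] = e$pickl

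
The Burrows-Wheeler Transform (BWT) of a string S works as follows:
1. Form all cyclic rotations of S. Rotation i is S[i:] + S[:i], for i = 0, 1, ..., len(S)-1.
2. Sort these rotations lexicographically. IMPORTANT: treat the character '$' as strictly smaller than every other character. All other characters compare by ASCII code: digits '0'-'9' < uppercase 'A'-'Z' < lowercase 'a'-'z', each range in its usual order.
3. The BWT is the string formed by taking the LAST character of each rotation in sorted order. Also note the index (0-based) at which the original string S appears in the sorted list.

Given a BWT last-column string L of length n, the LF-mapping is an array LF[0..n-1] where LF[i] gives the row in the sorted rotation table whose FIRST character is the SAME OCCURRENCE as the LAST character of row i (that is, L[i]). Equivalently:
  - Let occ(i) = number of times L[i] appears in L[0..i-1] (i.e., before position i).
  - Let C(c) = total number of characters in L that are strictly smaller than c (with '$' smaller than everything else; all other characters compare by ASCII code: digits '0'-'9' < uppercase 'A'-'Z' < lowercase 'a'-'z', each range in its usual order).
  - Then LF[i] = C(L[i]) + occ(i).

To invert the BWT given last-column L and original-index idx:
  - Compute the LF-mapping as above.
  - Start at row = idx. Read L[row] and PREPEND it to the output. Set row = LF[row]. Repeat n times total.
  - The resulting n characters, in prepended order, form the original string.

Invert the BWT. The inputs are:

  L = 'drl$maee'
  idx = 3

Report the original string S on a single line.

Answer: emerald$

Derivation:
LF mapping: 2 7 5 0 6 1 3 4
Walk LF starting at row 3, prepending L[row]:
  step 1: row=3, L[3]='$', prepend. Next row=LF[3]=0
  step 2: row=0, L[0]='d', prepend. Next row=LF[0]=2
  step 3: row=2, L[2]='l', prepend. Next row=LF[2]=5
  step 4: row=5, L[5]='a', prepend. Next row=LF[5]=1
  step 5: row=1, L[1]='r', prepend. Next row=LF[1]=7
  step 6: row=7, L[7]='e', prepend. Next row=LF[7]=4
  step 7: row=4, L[4]='m', prepend. Next row=LF[4]=6
  step 8: row=6, L[6]='e', prepend. Next row=LF[6]=3
Reversed output: emerald$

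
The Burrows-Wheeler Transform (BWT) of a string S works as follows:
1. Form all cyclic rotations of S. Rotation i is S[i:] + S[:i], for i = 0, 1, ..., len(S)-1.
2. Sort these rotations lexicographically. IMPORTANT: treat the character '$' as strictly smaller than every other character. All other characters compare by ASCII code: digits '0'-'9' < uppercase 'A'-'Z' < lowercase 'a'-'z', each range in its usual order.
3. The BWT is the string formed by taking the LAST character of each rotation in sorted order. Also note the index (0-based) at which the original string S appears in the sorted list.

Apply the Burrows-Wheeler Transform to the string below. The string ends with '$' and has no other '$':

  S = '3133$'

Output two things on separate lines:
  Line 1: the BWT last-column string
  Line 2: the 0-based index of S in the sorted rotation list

All 5 rotations (rotation i = S[i:]+S[:i]):
  rot[0] = 3133$
  rot[1] = 133$3
  rot[2] = 33$31
  rot[3] = 3$313
  rot[4] = $3133
Sorted (with $ < everything):
  sorted[0] = $3133  (last char: '3')
  sorted[1] = 133$3  (last char: '3')
  sorted[2] = 3$313  (last char: '3')
  sorted[3] = 3133$  (last char: '$')
  sorted[4] = 33$31  (last char: '1')
Last column: 333$1
Original string S is at sorted index 3

Answer: 333$1
3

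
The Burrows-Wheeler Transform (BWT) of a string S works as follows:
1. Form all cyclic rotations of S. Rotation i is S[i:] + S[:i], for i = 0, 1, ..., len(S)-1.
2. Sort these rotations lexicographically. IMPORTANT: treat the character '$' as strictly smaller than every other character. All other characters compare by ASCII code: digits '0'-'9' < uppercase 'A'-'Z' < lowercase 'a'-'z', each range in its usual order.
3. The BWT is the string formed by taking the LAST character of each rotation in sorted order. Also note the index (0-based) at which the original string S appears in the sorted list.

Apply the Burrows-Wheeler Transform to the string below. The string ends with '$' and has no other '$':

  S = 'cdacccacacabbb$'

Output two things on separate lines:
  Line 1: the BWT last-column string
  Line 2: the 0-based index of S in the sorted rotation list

Answer: bcccdbbaaacca$c
13

Derivation:
All 15 rotations (rotation i = S[i:]+S[:i]):
  rot[0] = cdacccacacabbb$
  rot[1] = dacccacacabbb$c
  rot[2] = acccacacabbb$cd
  rot[3] = cccacacabbb$cda
  rot[4] = ccacacabbb$cdac
  rot[5] = cacacabbb$cdacc
  rot[6] = acacabbb$cdaccc
  rot[7] = cacabbb$cdaccca
  rot[8] = acabbb$cdacccac
  rot[9] = cabbb$cdacccaca
  rot[10] = abbb$cdacccacac
  rot[11] = bbb$cdacccacaca
  rot[12] = bb$cdacccacacab
  rot[13] = b$cdacccacacabb
  rot[14] = $cdacccacacabbb
Sorted (with $ < everything):
  sorted[0] = $cdacccacacabbb  (last char: 'b')
  sorted[1] = abbb$cdacccacac  (last char: 'c')
  sorted[2] = acabbb$cdacccac  (last char: 'c')
  sorted[3] = acacabbb$cdaccc  (last char: 'c')
  sorted[4] = acccacacabbb$cd  (last char: 'd')
  sorted[5] = b$cdacccacacabb  (last char: 'b')
  sorted[6] = bb$cdacccacacab  (last char: 'b')
  sorted[7] = bbb$cdacccacaca  (last char: 'a')
  sorted[8] = cabbb$cdacccaca  (last char: 'a')
  sorted[9] = cacabbb$cdaccca  (last char: 'a')
  sorted[10] = cacacabbb$cdacc  (last char: 'c')
  sorted[11] = ccacacabbb$cdac  (last char: 'c')
  sorted[12] = cccacacabbb$cda  (last char: 'a')
  sorted[13] = cdacccacacabbb$  (last char: '$')
  sorted[14] = dacccacacabbb$c  (last char: 'c')
Last column: bcccdbbaaacca$c
Original string S is at sorted index 13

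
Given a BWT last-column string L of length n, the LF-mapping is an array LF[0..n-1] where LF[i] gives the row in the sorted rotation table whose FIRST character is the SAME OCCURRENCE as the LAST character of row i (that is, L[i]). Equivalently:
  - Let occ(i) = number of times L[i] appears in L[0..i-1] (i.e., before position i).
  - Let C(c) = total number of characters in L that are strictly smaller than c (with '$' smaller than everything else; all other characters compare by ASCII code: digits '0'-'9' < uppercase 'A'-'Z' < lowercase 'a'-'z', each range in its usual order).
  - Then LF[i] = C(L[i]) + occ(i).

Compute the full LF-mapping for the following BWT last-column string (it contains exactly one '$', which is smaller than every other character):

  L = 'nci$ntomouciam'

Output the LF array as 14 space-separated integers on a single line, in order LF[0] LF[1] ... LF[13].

Char counts: '$':1, 'a':1, 'c':2, 'i':2, 'm':2, 'n':2, 'o':2, 't':1, 'u':1
C (first-col start): C('$')=0, C('a')=1, C('c')=2, C('i')=4, C('m')=6, C('n')=8, C('o')=10, C('t')=12, C('u')=13
L[0]='n': occ=0, LF[0]=C('n')+0=8+0=8
L[1]='c': occ=0, LF[1]=C('c')+0=2+0=2
L[2]='i': occ=0, LF[2]=C('i')+0=4+0=4
L[3]='$': occ=0, LF[3]=C('$')+0=0+0=0
L[4]='n': occ=1, LF[4]=C('n')+1=8+1=9
L[5]='t': occ=0, LF[5]=C('t')+0=12+0=12
L[6]='o': occ=0, LF[6]=C('o')+0=10+0=10
L[7]='m': occ=0, LF[7]=C('m')+0=6+0=6
L[8]='o': occ=1, LF[8]=C('o')+1=10+1=11
L[9]='u': occ=0, LF[9]=C('u')+0=13+0=13
L[10]='c': occ=1, LF[10]=C('c')+1=2+1=3
L[11]='i': occ=1, LF[11]=C('i')+1=4+1=5
L[12]='a': occ=0, LF[12]=C('a')+0=1+0=1
L[13]='m': occ=1, LF[13]=C('m')+1=6+1=7

Answer: 8 2 4 0 9 12 10 6 11 13 3 5 1 7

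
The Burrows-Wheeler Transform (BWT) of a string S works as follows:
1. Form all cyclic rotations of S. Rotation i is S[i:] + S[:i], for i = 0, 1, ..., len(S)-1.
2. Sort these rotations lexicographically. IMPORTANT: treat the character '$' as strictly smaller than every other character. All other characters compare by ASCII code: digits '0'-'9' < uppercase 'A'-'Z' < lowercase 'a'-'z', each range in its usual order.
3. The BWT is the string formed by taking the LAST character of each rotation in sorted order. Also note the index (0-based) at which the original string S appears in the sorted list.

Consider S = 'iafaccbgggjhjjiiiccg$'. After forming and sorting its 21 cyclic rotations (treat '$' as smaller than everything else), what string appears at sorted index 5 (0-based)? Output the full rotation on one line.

All 21 rotations (rotation i = S[i:]+S[:i]):
  rot[0] = iafaccbgggjhjjiiiccg$
  rot[1] = afaccbgggjhjjiiiccg$i
  rot[2] = faccbgggjhjjiiiccg$ia
  rot[3] = accbgggjhjjiiiccg$iaf
  rot[4] = ccbgggjhjjiiiccg$iafa
  rot[5] = cbgggjhjjiiiccg$iafac
  rot[6] = bgggjhjjiiiccg$iafacc
  rot[7] = gggjhjjiiiccg$iafaccb
  rot[8] = ggjhjjiiiccg$iafaccbg
  rot[9] = gjhjjiiiccg$iafaccbgg
  rot[10] = jhjjiiiccg$iafaccbggg
  rot[11] = hjjiiiccg$iafaccbgggj
  rot[12] = jjiiiccg$iafaccbgggjh
  rot[13] = jiiiccg$iafaccbgggjhj
  rot[14] = iiiccg$iafaccbgggjhjj
  rot[15] = iiccg$iafaccbgggjhjji
  rot[16] = iccg$iafaccbgggjhjjii
  rot[17] = ccg$iafaccbgggjhjjiii
  rot[18] = cg$iafaccbgggjhjjiiic
  rot[19] = g$iafaccbgggjhjjiiicc
  rot[20] = $iafaccbgggjhjjiiiccg
Sorted (with $ < everything):
  sorted[0] = $iafaccbgggjhjjiiiccg
  sorted[1] = accbgggjhjjiiiccg$iaf
  sorted[2] = afaccbgggjhjjiiiccg$i
  sorted[3] = bgggjhjjiiiccg$iafacc
  sorted[4] = cbgggjhjjiiiccg$iafac
  sorted[5] = ccbgggjhjjiiiccg$iafa
  sorted[6] = ccg$iafaccbgggjhjjiii
  sorted[7] = cg$iafaccbgggjhjjiiic
  sorted[8] = faccbgggjhjjiiiccg$ia
  sorted[9] = g$iafaccbgggjhjjiiicc
  sorted[10] = gggjhjjiiiccg$iafaccb
  sorted[11] = ggjhjjiiiccg$iafaccbg
  sorted[12] = gjhjjiiiccg$iafaccbgg
  sorted[13] = hjjiiiccg$iafaccbgggj
  sorted[14] = iafaccbgggjhjjiiiccg$
  sorted[15] = iccg$iafaccbgggjhjjii
  sorted[16] = iiccg$iafaccbgggjhjji
  sorted[17] = iiiccg$iafaccbgggjhjj
  sorted[18] = jhjjiiiccg$iafaccbggg
  sorted[19] = jiiiccg$iafaccbgggjhj
  sorted[20] = jjiiiccg$iafaccbgggjh
sorted[5] = ccbgggjhjjiiiccg$iafa

Answer: ccbgggjhjjiiiccg$iafa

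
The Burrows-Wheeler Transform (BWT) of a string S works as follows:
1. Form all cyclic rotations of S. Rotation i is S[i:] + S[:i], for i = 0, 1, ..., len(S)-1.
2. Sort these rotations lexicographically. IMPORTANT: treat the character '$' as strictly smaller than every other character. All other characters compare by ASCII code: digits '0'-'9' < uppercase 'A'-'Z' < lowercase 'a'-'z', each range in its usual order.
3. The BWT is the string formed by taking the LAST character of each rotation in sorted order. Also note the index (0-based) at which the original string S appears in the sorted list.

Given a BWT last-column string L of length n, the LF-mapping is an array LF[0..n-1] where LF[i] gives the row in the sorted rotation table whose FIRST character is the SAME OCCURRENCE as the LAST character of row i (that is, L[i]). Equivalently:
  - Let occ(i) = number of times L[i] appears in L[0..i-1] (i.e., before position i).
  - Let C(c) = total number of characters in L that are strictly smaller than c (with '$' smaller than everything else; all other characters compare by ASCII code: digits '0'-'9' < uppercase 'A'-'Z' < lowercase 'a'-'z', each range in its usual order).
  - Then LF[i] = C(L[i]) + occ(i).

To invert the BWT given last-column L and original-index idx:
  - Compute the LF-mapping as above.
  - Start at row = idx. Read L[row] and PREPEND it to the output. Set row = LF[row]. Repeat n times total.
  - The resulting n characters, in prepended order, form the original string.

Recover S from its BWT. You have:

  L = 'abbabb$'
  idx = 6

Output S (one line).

LF mapping: 1 3 4 2 5 6 0
Walk LF starting at row 6, prepending L[row]:
  step 1: row=6, L[6]='$', prepend. Next row=LF[6]=0
  step 2: row=0, L[0]='a', prepend. Next row=LF[0]=1
  step 3: row=1, L[1]='b', prepend. Next row=LF[1]=3
  step 4: row=3, L[3]='a', prepend. Next row=LF[3]=2
  step 5: row=2, L[2]='b', prepend. Next row=LF[2]=4
  step 6: row=4, L[4]='b', prepend. Next row=LF[4]=5
  step 7: row=5, L[5]='b', prepend. Next row=LF[5]=6
Reversed output: bbbaba$

Answer: bbbaba$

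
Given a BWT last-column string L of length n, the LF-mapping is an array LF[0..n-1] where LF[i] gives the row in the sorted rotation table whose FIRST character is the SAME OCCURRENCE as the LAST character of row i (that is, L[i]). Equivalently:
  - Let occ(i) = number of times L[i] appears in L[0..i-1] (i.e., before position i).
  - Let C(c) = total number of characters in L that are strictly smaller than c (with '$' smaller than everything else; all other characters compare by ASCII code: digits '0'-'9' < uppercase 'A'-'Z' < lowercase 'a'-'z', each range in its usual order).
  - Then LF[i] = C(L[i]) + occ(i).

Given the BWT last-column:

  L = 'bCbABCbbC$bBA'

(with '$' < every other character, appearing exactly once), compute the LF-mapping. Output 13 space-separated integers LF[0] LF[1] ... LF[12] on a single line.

Char counts: '$':1, 'A':2, 'B':2, 'C':3, 'b':5
C (first-col start): C('$')=0, C('A')=1, C('B')=3, C('C')=5, C('b')=8
L[0]='b': occ=0, LF[0]=C('b')+0=8+0=8
L[1]='C': occ=0, LF[1]=C('C')+0=5+0=5
L[2]='b': occ=1, LF[2]=C('b')+1=8+1=9
L[3]='A': occ=0, LF[3]=C('A')+0=1+0=1
L[4]='B': occ=0, LF[4]=C('B')+0=3+0=3
L[5]='C': occ=1, LF[5]=C('C')+1=5+1=6
L[6]='b': occ=2, LF[6]=C('b')+2=8+2=10
L[7]='b': occ=3, LF[7]=C('b')+3=8+3=11
L[8]='C': occ=2, LF[8]=C('C')+2=5+2=7
L[9]='$': occ=0, LF[9]=C('$')+0=0+0=0
L[10]='b': occ=4, LF[10]=C('b')+4=8+4=12
L[11]='B': occ=1, LF[11]=C('B')+1=3+1=4
L[12]='A': occ=1, LF[12]=C('A')+1=1+1=2

Answer: 8 5 9 1 3 6 10 11 7 0 12 4 2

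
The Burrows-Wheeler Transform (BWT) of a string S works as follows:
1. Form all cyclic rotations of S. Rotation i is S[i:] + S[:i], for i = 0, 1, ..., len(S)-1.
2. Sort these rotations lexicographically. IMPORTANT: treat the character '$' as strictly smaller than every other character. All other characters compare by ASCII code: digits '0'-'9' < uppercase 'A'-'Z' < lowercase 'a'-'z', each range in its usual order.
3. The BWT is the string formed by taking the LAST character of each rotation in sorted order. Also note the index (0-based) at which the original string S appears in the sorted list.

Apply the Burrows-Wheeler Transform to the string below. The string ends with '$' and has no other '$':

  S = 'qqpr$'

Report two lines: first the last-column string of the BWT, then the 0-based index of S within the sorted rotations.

Answer: rqq$p
3

Derivation:
All 5 rotations (rotation i = S[i:]+S[:i]):
  rot[0] = qqpr$
  rot[1] = qpr$q
  rot[2] = pr$qq
  rot[3] = r$qqp
  rot[4] = $qqpr
Sorted (with $ < everything):
  sorted[0] = $qqpr  (last char: 'r')
  sorted[1] = pr$qq  (last char: 'q')
  sorted[2] = qpr$q  (last char: 'q')
  sorted[3] = qqpr$  (last char: '$')
  sorted[4] = r$qqp  (last char: 'p')
Last column: rqq$p
Original string S is at sorted index 3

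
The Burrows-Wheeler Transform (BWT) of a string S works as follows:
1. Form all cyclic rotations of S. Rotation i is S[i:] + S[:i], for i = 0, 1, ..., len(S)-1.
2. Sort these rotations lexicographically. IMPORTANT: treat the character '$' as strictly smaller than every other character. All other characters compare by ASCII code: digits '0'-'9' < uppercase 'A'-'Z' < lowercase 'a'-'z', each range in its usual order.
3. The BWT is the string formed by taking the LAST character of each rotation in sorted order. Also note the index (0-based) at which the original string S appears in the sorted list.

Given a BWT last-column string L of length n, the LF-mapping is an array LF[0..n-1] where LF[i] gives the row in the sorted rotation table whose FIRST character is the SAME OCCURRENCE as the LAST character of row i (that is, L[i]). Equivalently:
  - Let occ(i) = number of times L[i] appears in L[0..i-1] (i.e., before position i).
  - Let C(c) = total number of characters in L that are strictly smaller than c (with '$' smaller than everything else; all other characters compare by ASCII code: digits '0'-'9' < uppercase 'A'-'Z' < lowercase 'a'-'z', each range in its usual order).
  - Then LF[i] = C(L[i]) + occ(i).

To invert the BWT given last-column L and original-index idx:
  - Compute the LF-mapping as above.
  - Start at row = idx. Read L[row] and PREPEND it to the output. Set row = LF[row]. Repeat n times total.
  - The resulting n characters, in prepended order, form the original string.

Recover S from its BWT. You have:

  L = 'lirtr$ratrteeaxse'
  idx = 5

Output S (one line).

LF mapping: 7 6 8 13 9 0 10 1 14 11 15 3 4 2 16 12 5
Walk LF starting at row 5, prepending L[row]:
  step 1: row=5, L[5]='$', prepend. Next row=LF[5]=0
  step 2: row=0, L[0]='l', prepend. Next row=LF[0]=7
  step 3: row=7, L[7]='a', prepend. Next row=LF[7]=1
  step 4: row=1, L[1]='i', prepend. Next row=LF[1]=6
  step 5: row=6, L[6]='r', prepend. Next row=LF[6]=10
  step 6: row=10, L[10]='t', prepend. Next row=LF[10]=15
  step 7: row=15, L[15]='s', prepend. Next row=LF[15]=12
  step 8: row=12, L[12]='e', prepend. Next row=LF[12]=4
  step 9: row=4, L[4]='r', prepend. Next row=LF[4]=9
  step 10: row=9, L[9]='r', prepend. Next row=LF[9]=11
  step 11: row=11, L[11]='e', prepend. Next row=LF[11]=3
  step 12: row=3, L[3]='t', prepend. Next row=LF[3]=13
  step 13: row=13, L[13]='a', prepend. Next row=LF[13]=2
  step 14: row=2, L[2]='r', prepend. Next row=LF[2]=8
  step 15: row=8, L[8]='t', prepend. Next row=LF[8]=14
  step 16: row=14, L[14]='x', prepend. Next row=LF[14]=16
  step 17: row=16, L[16]='e', prepend. Next row=LF[16]=5
Reversed output: extraterrestrial$

Answer: extraterrestrial$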